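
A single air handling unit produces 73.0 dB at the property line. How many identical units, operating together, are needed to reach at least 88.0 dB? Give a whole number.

Need L₁ + 10·log₁₀ N ≥ 88.0, i.e. log₁₀ N ≥ 1.50.
N ≥ 10^(15.0/10) = 31.623, so N = 32.

32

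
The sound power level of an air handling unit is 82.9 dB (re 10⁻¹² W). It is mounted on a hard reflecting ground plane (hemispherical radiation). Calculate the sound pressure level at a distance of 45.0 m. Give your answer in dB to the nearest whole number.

42 dB

L_p = L_w − 10·log₁₀(2π·r²) with r = 45.0 m.
2π·r² = 1.272e+04 m², 10·log₁₀ of that is 41.046 dB.
L_p = 82.9 − 41.046 = 41.85 dB.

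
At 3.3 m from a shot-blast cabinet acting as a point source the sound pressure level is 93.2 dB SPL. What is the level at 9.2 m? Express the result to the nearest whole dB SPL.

Spherical spreading from a point source gives a 20·log₁₀(r₂/r₁) drop.
L₂ = 93.2 − 20·log₁₀(9.2/3.3) = 93.2 − 8.905 = 84.29 dB SPL.

84 dB SPL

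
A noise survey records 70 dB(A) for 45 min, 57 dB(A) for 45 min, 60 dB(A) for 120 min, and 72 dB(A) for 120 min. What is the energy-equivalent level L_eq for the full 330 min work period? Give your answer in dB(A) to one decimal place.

68.8 dB(A)

Weight each interval's intensity by its duration and average over T = 330 min:
Σ tᵢ·10^(Lᵢ/10) = 45·10^(70/10) + 45·10^(57/10) + 120·10^(60/10) + 120·10^(72/10) = 2.494e+09.
L_eq = 10·log₁₀(2.494e+09/330) = 68.78 dB(A).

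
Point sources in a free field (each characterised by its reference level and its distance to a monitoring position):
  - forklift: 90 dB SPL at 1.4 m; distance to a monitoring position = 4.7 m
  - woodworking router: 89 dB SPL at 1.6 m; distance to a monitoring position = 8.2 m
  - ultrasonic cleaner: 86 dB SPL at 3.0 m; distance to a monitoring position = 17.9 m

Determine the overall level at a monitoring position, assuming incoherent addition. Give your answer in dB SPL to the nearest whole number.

81 dB SPL

Propagate each source to the receiver with L = L_ref − 20·log₁₀(r/r_ref), then add intensities.
forklift: 90 − 20·log₁₀(4.7/1.4) = 90 − 10.52 = 79.48 dB SPL.
woodworking router: 89 − 20·log₁₀(8.2/1.6) = 89 − 14.19 = 74.81 dB SPL.
ultrasonic cleaner: 86 − 20·log₁₀(17.9/3.0) = 86 − 15.51 = 70.49 dB SPL.
Σ 10^(L/10) = 1.302e+08 → L_total = 10·log₁₀(1.302e+08) = 81.14 dB SPL.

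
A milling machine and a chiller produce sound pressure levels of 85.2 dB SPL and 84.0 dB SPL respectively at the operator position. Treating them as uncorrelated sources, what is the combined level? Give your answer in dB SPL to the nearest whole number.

For uncorrelated sources the intensities add, so convert each level to linear form, sum, and take 10·log₁₀ of the total.
Σ 10^(L/10) = 10^(85.2/10) + 10^(84.0/10) = 5.823e+08.
L_total = 10·log₁₀(5.823e+08) = 87.65 dB SPL.

88 dB SPL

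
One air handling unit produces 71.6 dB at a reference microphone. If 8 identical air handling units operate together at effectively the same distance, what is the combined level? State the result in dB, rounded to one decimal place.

L_total = L₁ + 10·log₁₀ N for N identical incoherent sources.
L_total = 71.6 + 10·log₁₀(8) = 71.6 + 9.031 = 80.63 dB.

80.6 dB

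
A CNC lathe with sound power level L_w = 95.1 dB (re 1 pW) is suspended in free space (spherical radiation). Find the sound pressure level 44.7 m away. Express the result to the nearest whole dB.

L_p = L_w − 10·log₁₀(4π·r²) with r = 44.7 m.
4π·r² = 2.511e+04 m², 10·log₁₀ of that is 43.998 dB.
L_p = 95.1 − 43.998 = 51.10 dB.

51 dB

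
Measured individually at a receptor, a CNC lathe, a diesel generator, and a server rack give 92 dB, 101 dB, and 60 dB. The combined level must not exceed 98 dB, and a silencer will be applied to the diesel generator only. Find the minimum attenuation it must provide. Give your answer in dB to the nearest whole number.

Everything except the diesel generator sums to 10^(92/10) + 10^(60/10) = 1.586e+09 in linear terms, 92.00 dB.
To meet 98 dB overall, the treated diesel generator may contribute at most 10^(98/10) − 1.586e+09 = 4.724e+09, i.e. 96.74 dB.
So the diesel generator must be reduced from 101 to 96.74 dB: IL = 4.26 dB.

4 dB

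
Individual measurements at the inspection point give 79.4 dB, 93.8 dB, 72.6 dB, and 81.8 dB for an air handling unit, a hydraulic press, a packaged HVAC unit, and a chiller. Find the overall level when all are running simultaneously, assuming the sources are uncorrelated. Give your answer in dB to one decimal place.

Incoherent sources combine by intensity addition: L_total = 10·log₁₀(Σ 10^(L_i/10)).
Σ 10^(L/10) = 10^(79.4/10) + 10^(93.8/10) + 10^(72.6/10) + 10^(81.8/10) = 2.655e+09.
L_total = 10·log₁₀(2.655e+09) = 94.24 dB.

94.2 dB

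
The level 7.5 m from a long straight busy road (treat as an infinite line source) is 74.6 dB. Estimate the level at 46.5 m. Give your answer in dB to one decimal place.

Line-source attenuation: ΔL = 10·log₁₀(r₂/r₁) = 10·log₁₀(46.5/7.5) = 7.924 dB.
L₂ = 74.6 − 10·log₁₀(46.5/7.5) = 74.6 − 7.924 = 66.68 dB.

66.7 dB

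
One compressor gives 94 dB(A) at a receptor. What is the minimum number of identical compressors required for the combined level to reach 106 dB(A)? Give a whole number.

16

N identical sources give L₁ + 10·log₁₀ N, so require 10·log₁₀ N ≥ 106 − 94 = 12.0 dB.
N ≥ 10^(12.0/10) = 15.849, so N = 16.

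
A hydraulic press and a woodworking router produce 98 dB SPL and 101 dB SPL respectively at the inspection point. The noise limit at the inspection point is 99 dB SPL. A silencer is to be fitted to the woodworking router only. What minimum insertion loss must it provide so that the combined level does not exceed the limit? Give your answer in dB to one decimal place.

8.9 dB

The untreated sources together contribute 10^(98/10) = 6.310e+09, i.e. 98.00 dB SPL.
The limit corresponds to 10^(99/10) = 7.943e+09; subtracting the fixed part leaves 1.634e+09 for the woodworking router, i.e. 92.13 dB SPL.
So the woodworking router must be reduced from 101 to 92.13 dB SPL: IL = 8.87 dB.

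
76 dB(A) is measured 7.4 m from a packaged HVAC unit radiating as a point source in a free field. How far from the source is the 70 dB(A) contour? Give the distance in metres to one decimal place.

For a point source L₁ − L₂ = 20·log₁₀(r₂/r₁), so r₂ = r₁·10^((L₁−L₂)/20).
r₂ = 7.4·10^((76−70)/20) = 7.4·10^(6.0/20) = 14.76 m.

14.8 m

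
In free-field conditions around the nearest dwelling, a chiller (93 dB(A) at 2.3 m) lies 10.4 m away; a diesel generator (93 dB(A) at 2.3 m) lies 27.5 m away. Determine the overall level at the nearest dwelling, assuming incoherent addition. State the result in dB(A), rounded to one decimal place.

First find each source's level at the receiver (point-source: −20·log₁₀(r/r_ref)), then combine on an intensity basis.
chiller: 93 − 20·log₁₀(10.4/2.3) = 93 − 13.11 = 79.89 dB(A).
diesel generator: 93 − 20·log₁₀(27.5/2.3) = 93 − 21.55 = 71.45 dB(A).
Σ 10^(L/10) = 1.115e+08 → L_total = 10·log₁₀(1.115e+08) = 80.47 dB(A).

80.5 dB(A)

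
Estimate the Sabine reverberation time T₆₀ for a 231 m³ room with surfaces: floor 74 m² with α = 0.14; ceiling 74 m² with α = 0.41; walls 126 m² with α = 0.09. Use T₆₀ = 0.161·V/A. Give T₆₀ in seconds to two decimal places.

0.71 s

A = Σ Sᵢαᵢ = 74·0.14 + 74·0.41 + 126·0.09 = 52.04 m².
T₆₀ = 0.161·V/A = 0.161·231/52.04 = 0.715 s.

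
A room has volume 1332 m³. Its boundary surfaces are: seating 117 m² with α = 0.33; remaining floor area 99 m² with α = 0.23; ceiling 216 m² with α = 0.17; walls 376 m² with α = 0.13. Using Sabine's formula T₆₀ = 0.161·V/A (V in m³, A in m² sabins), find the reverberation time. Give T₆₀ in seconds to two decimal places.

Summing Sᵢαᵢ: 117·0.33 + 99·0.23 + 216·0.17 + 376·0.13 = 146.98 m².
T₆₀ = 0.161·V/A = 0.161·1332/146.98 = 1.459 s.

1.46 s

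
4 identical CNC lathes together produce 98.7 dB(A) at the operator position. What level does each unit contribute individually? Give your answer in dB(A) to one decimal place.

For N identical incoherent sources L_total = L₁ + 10·log₁₀ N, so L₁ = 98.7 − 10·log₁₀(4) = 98.7 − 6.021.

92.7 dB(A)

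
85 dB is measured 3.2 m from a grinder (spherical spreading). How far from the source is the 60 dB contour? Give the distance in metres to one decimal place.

56.9 m

Point-source spreading drops the level by 20·log₁₀(r₂/r₁); inverting, r₂/r₁ = 10^(ΔL/20).
r₂ = 3.2·10^((85−60)/20) = 3.2·10^(25.0/20) = 56.90 m.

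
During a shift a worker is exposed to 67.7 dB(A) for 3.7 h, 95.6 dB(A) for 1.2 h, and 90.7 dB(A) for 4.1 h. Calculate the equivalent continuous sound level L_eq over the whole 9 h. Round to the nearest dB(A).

Weight each interval's intensity by its duration and average over T = 9 h:
Σ tᵢ·10^(Lᵢ/10) = 3.7·10^(67.7/10) + 1.2·10^(95.6/10) + 4.1·10^(90.7/10) = 9.196e+09.
L_eq = 10·log₁₀(9.196e+09/9) = 90.09 dB(A).

90 dB(A)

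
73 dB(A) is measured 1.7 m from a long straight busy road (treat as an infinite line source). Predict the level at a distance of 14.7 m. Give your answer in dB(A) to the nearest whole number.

64 dB(A)

Cylindrical spreading from a line source gives a 10·log₁₀(r₂/r₁) drop.
L₂ = 73 − 10·log₁₀(14.7/1.7) = 73 − 9.369 = 63.63 dB(A).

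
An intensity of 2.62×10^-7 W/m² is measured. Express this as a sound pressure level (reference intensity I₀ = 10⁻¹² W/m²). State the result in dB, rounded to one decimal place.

L = 10·log₁₀(I/I₀) = 10·log₁₀(2.62×10^-7/10⁻¹²) = 10·log₁₀(2.62×10^5).
L = 10·(0.4183 + 5) = 54.18 dB.

54.2 dB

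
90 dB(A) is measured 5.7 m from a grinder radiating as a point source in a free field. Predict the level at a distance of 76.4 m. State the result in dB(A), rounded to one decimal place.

Spherical spreading from a point source gives a 20·log₁₀(r₂/r₁) drop.
L₂ = 90 − 20·log₁₀(76.4/5.7) = 90 − 22.544 = 67.46 dB(A).

67.5 dB(A)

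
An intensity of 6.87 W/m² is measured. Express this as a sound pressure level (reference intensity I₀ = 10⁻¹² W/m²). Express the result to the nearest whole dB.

L = 10·log₁₀(I/I₀) = 10·log₁₀(6.87/10⁻¹²) = 10·log₁₀(6.87×10^12).
L = 10·(0.8370 + 12) = 128.37 dB.

128 dB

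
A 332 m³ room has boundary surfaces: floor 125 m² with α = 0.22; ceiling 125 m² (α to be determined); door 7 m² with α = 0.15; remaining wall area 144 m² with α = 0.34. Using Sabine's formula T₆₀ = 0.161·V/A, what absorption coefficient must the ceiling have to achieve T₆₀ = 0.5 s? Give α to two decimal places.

A = 0.161·V/T₆₀ = 0.161·332/0.5 = 106.90 m² sabins.
Absorption from the other surfaces = 125·0.22 + 7·0.15 + 144·0.34 = 77.51 m², so the ceiling must supply 29.39 m² over 125 m².
α = 29.39/125 = 0.235.

0.24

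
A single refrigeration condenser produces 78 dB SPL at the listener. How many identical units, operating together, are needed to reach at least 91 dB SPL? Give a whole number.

N identical sources give L₁ + 10·log₁₀ N, so require 10·log₁₀ N ≥ 91 − 78 = 13.0 dB.
N ≥ 10^(13.0/10) = 19.953, so N = 20.

20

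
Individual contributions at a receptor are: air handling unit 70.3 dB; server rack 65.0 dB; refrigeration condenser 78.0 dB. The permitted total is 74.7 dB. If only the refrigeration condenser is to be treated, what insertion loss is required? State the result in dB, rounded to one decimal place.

Everything except the refrigeration condenser sums to 10^(70.3/10) + 10^(65.0/10) = 1.388e+07 in linear terms, 71.42 dB.
The limit corresponds to 10^(74.7/10) = 2.951e+07; subtracting the fixed part leaves 1.563e+07 for the refrigeration condenser, i.e. 71.94 dB.
Required insertion loss = 78.0 − 71.94 = 6.06 dB.

6.1 dB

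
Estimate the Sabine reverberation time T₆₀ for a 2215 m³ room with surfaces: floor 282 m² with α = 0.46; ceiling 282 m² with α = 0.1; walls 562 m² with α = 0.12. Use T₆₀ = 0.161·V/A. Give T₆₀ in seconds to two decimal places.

Total absorption A = 282·0.46 + 282·0.1 + 562·0.12 = 225.36 m² sabins.
T₆₀ = 0.161 × 2215 / 225.36 = 1.582 s.

1.58 s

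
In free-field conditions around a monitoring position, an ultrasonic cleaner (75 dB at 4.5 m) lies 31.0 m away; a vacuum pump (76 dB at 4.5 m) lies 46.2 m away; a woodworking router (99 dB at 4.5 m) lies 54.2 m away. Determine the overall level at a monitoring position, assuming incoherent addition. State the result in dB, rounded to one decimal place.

Apply inverse-square spreading to bring every level to the receiver, then sum 10^(L/10).
ultrasonic cleaner: 75 − 20·log₁₀(31.0/4.5) = 75 − 16.76 = 58.24 dB.
vacuum pump: 76 − 20·log₁₀(46.2/4.5) = 76 − 20.23 = 55.77 dB.
woodworking router: 99 − 20·log₁₀(54.2/4.5) = 99 − 21.62 = 77.38 dB.
Σ 10^(L/10) = 5.580e+07 → L_total = 10·log₁₀(5.580e+07) = 77.47 dB.

77.5 dB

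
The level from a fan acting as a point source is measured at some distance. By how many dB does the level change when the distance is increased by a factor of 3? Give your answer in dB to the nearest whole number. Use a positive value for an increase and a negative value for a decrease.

Point-source spreading: ΔL = −20·log₁₀(r₂/r₁).
ΔL = −20·log₁₀(3) = -9.54 dB.

-10 dB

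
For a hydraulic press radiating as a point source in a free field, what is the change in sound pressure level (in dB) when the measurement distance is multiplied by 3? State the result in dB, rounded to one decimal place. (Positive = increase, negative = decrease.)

-9.5 dB

A point source loses 6 dB per doubling of distance; generally ΔL = −20·log₁₀(r₂/r₁).
ΔL = −20·log₁₀(3) = -9.54 dB.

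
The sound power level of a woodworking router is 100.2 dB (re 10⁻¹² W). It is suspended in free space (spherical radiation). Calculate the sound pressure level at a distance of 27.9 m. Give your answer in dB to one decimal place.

60.3 dB

L_p = L_w − 10·log₁₀(4π·r²) with r = 27.9 m.
4π·r² = 9782 m², 10·log₁₀ of that is 39.904 dB.
L_p = 100.2 − 39.904 = 60.30 dB.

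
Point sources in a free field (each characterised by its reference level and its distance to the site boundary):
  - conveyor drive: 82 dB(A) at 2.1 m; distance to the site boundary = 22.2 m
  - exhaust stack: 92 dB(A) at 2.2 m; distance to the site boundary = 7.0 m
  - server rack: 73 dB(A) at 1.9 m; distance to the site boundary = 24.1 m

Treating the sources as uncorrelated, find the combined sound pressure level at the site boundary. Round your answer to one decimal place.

82.0 dB(A)

Apply inverse-square spreading to bring every level to the receiver, then sum 10^(L/10).
conveyor drive: 82 − 20·log₁₀(22.2/2.1) = 82 − 20.48 = 61.52 dB(A).
exhaust stack: 92 − 20·log₁₀(7.0/2.2) = 92 − 10.05 = 81.95 dB(A).
server rack: 73 − 20·log₁₀(24.1/1.9) = 73 − 22.07 = 50.93 dB(A).
Σ 10^(L/10) = 1.581e+08 → L_total = 10·log₁₀(1.581e+08) = 81.99 dB(A).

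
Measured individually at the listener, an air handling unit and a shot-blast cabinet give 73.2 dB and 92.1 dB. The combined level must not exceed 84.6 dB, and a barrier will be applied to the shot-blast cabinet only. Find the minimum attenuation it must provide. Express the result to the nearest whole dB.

Fixed contribution from the other source: Σ 10^(L/10) = 10^(73.2/10) = 2.089e+07 (73.20 dB).
The limit corresponds to 10^(84.6/10) = 2.884e+08; subtracting the fixed part leaves 2.675e+08 for the shot-blast cabinet, i.e. 84.27 dB.
Required insertion loss = 92.1 − 84.27 = 7.83 dB.

8 dB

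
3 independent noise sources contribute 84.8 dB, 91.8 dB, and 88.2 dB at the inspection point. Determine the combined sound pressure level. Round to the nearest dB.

94 dB

For uncorrelated sources the intensities add, so convert each level to linear form, sum, and take 10·log₁₀ of the total.
Σ 10^(L/10) = 10^(84.8/10) + 10^(91.8/10) + 10^(88.2/10) = 2.476e+09.
L_total = 10·log₁₀(2.476e+09) = 93.94 dB.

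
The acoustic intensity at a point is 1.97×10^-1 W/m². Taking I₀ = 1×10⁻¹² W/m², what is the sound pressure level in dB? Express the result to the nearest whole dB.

I/I₀ = 1.97×10^-1/10⁻¹² = 1.97×10^11, and L = 10·log₁₀(I/I₀).
L = 10·(0.2945 + 11) = 112.94 dB.

113 dB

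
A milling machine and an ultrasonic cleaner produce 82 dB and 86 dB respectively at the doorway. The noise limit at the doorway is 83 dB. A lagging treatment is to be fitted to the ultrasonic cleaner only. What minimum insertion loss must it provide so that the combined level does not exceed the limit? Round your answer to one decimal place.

9.9 dB

Fixed contribution from the other source: Σ 10^(L/10) = 10^(82/10) = 1.585e+08 (82.00 dB).
The limit corresponds to 10^(83/10) = 1.995e+08; subtracting the fixed part leaves 4.104e+07 for the ultrasonic cleaner, i.e. 76.13 dB.
Required insertion loss = 86 − 76.13 = 9.87 dB.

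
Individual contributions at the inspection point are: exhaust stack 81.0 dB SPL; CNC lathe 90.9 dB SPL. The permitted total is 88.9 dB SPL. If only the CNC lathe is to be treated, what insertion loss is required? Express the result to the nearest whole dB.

3 dB

Everything except the CNC lathe sums to 10^(81.0/10) = 1.259e+08 in linear terms, 81.00 dB SPL.
The limit corresponds to 10^(88.9/10) = 7.762e+08; subtracting the fixed part leaves 6.504e+08 for the CNC lathe, i.e. 88.13 dB SPL.
So the CNC lathe must be reduced from 90.9 to 88.13 dB SPL: IL = 2.77 dB.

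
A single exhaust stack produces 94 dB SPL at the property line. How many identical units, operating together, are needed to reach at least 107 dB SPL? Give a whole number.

N identical sources give L₁ + 10·log₁₀ N, so require 10·log₁₀ N ≥ 107 − 94 = 13.0 dB.
N ≥ 10^(13.0/10) = 19.953, so N = 20.

20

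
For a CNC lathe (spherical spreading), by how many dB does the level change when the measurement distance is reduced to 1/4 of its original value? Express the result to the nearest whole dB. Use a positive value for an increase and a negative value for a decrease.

+12 dB

With spherical spreading the level changes by −20·log₁₀(r₂/r₁).
ΔL = −20·log₁₀(0.25) = +12.04 dB.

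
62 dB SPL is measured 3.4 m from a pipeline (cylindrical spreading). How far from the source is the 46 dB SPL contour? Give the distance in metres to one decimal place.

135.4 m

The 16.0 dB drop corresponds to a distance ratio of 10^(16.0/10) for a line source.
r₂ = 3.4·10^((62−46)/10) = 3.4·10^(16.0/10) = 135.36 m.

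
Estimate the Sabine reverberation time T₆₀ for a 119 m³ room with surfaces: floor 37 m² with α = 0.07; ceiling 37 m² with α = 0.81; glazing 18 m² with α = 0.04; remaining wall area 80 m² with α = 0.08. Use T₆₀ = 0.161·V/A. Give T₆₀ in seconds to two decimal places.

0.48 s

Summing Sᵢαᵢ: 37·0.07 + 37·0.81 + 18·0.04 + 80·0.08 = 39.68 m².
T₆₀ = 0.161·V/A = 0.161·119/39.68 = 0.483 s.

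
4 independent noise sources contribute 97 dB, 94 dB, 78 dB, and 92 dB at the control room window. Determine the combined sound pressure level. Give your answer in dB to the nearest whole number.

100 dB

Incoherent sources combine by intensity addition: L_total = 10·log₁₀(Σ 10^(L_i/10)).
Σ 10^(L/10) = 10^(97/10) + 10^(94/10) + 10^(78/10) + 10^(92/10) = 9.172e+09.
L_total = 10·log₁₀(9.172e+09) = 99.62 dB.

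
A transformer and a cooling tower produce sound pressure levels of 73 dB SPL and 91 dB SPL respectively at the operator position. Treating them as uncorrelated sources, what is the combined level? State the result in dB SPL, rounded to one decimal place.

Incoherent sources combine by intensity addition: L_total = 10·log₁₀(Σ 10^(L_i/10)).
Σ 10^(L/10) = 10^(73/10) + 10^(91/10) = 1.279e+09.
L_total = 10·log₁₀(1.279e+09) = 91.07 dB SPL.

91.1 dB SPL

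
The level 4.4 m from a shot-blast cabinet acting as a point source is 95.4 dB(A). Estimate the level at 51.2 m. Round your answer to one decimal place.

74.1 dB(A)

For a point source, L₂ = L₁ − 20·log₁₀(r₂/r₁).
L₂ = 95.4 − 20·log₁₀(51.2/4.4) = 95.4 − 21.316 = 74.08 dB(A).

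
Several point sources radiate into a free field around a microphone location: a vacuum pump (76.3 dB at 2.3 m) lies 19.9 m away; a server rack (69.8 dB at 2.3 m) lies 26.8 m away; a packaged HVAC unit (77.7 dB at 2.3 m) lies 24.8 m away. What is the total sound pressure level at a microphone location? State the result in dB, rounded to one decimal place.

Propagate each source to the receiver with L = L_ref − 20·log₁₀(r/r_ref), then add intensities.
vacuum pump: 76.3 − 20·log₁₀(19.9/2.3) = 76.3 − 18.74 = 57.56 dB.
server rack: 69.8 − 20·log₁₀(26.8/2.3) = 69.8 − 21.33 = 48.47 dB.
packaged HVAC unit: 77.7 − 20·log₁₀(24.8/2.3) = 77.7 − 20.65 = 57.05 dB.
Σ 10^(L/10) = 1.147e+06 → L_total = 10·log₁₀(1.147e+06) = 60.59 dB.

60.6 dB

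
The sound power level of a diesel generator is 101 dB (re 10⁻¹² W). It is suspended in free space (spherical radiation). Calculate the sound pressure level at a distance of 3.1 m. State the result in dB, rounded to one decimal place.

80.2 dB

L_p = L_w − 10·log₁₀(4π·r²) with r = 3.1 m.
4π·r² = 120.8 m², 10·log₁₀ of that is 20.819 dB.
L_p = 101 − 20.819 = 80.18 dB.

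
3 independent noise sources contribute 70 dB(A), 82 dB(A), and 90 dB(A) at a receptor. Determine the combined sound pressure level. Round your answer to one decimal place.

For uncorrelated sources the intensities add, so convert each level to linear form, sum, and take 10·log₁₀ of the total.
Σ 10^(L/10) = 10^(70/10) + 10^(82/10) + 10^(90/10) = 1.168e+09.
L_total = 10·log₁₀(1.168e+09) = 90.68 dB(A).

90.7 dB(A)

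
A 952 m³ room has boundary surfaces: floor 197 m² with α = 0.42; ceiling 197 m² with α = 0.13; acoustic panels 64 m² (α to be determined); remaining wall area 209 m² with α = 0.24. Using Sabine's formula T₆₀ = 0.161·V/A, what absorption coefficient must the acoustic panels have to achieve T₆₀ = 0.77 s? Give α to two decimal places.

0.63

A = 0.161·V/T₆₀ = 0.161·952/0.77 = 199.05 m² sabins.
Absorption from the other surfaces = 197·0.42 + 197·0.13 + 209·0.24 = 158.51 m², so the acoustic panels must supply 40.54 m² over 64 m².
α = 40.54/64 = 0.634.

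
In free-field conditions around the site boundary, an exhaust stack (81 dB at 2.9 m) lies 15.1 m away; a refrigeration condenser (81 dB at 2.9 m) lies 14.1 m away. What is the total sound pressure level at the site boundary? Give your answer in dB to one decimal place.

Apply inverse-square spreading to bring every level to the receiver, then sum 10^(L/10).
exhaust stack: 81 − 20·log₁₀(15.1/2.9) = 81 − 14.33 = 66.67 dB.
refrigeration condenser: 81 − 20·log₁₀(14.1/2.9) = 81 − 13.74 = 67.26 dB.
Σ 10^(L/10) = 9.969e+06 → L_total = 10·log₁₀(9.969e+06) = 69.99 dB.

70.0 dB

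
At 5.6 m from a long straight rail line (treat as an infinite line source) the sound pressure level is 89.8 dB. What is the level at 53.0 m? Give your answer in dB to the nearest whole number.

For a line source, L₂ = L₁ − 10·log₁₀(r₂/r₁).
L₂ = 89.8 − 10·log₁₀(53.0/5.6) = 89.8 − 9.761 = 80.04 dB.

80 dB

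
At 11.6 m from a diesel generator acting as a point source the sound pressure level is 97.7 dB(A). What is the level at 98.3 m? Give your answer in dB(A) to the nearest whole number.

For a point source, L₂ = L₁ − 20·log₁₀(r₂/r₁).
L₂ = 97.7 − 20·log₁₀(98.3/11.6) = 97.7 − 18.562 = 79.14 dB(A).

79 dB(A)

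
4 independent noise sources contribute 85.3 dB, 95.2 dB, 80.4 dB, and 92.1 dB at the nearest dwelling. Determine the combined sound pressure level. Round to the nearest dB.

For uncorrelated sources the intensities add, so convert each level to linear form, sum, and take 10·log₁₀ of the total.
Σ 10^(L/10) = 10^(85.3/10) + 10^(95.2/10) + 10^(80.4/10) + 10^(92.1/10) = 5.382e+09.
L_total = 10·log₁₀(5.382e+09) = 97.31 dB.

97 dB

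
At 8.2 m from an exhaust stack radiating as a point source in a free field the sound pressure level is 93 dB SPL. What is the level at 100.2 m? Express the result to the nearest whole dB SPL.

Spherical spreading from a point source gives a 20·log₁₀(r₂/r₁) drop.
L₂ = 93 − 20·log₁₀(100.2/8.2) = 93 − 21.741 = 71.26 dB SPL.

71 dB SPL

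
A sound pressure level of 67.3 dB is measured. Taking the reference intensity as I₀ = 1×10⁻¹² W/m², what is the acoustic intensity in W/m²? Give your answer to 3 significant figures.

5.37e-06 W/m²

I/I₀ = 10^(67.3/10) = 5.37e+06, so I = 5.37e+06 × 10⁻¹² W/m².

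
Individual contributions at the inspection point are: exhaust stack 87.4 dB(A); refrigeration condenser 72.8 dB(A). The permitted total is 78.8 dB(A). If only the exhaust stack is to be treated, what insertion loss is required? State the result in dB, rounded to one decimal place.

Fixed contribution from the other source: Σ 10^(L/10) = 10^(72.8/10) = 1.905e+07 (72.80 dB(A)).
The limit corresponds to 10^(78.8/10) = 7.586e+07; subtracting the fixed part leaves 5.680e+07 for the exhaust stack, i.e. 77.54 dB(A).
So the exhaust stack must be reduced from 87.4 to 77.54 dB(A): IL = 9.86 dB.

9.9 dB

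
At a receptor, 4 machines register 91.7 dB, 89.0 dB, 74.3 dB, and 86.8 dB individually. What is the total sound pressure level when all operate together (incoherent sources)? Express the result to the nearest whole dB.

94 dB

For uncorrelated sources the intensities add, so convert each level to linear form, sum, and take 10·log₁₀ of the total.
Σ 10^(L/10) = 10^(91.7/10) + 10^(89.0/10) + 10^(74.3/10) + 10^(86.8/10) = 2.779e+09.
L_total = 10·log₁₀(2.779e+09) = 94.44 dB.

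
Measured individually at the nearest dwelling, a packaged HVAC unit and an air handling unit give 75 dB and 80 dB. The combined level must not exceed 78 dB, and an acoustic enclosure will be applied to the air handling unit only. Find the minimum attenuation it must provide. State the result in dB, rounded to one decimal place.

The untreated sources together contribute 10^(75/10) = 3.162e+07, i.e. 75.00 dB.
The limit corresponds to 10^(78/10) = 6.310e+07; subtracting the fixed part leaves 3.147e+07 for the air handling unit, i.e. 74.98 dB.
So the air handling unit must be reduced from 80 to 74.98 dB: IL = 5.02 dB.

5.0 dB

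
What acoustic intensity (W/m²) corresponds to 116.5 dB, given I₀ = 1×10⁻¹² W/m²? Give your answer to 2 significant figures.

I/I₀ = 10^(116.5/10) = 4.467e+11, so I = 4.467e+11 × 10⁻¹² W/m².

0.45 W/m²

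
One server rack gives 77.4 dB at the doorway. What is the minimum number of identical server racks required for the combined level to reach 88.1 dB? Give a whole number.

The shortfall is 88.1 − 77.4 = 10.7 dB, and N units add 10·log₁₀ N, so need 10·log₁₀ N ≥ 10.7.
N ≥ 10^(10.7/10) = 11.749, so N = 12.

12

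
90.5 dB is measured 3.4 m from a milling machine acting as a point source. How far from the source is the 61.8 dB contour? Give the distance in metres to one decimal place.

Point-source spreading drops the level by 20·log₁₀(r₂/r₁); inverting, r₂/r₁ = 10^(ΔL/20).
r₂ = 3.4·10^((90.5−61.8)/20) = 3.4·10^(28.7/20) = 92.57 m.

92.6 m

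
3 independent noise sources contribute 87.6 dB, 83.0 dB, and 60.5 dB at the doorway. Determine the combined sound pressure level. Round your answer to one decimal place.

88.9 dB

For uncorrelated sources the intensities add, so convert each level to linear form, sum, and take 10·log₁₀ of the total.
Σ 10^(L/10) = 10^(87.6/10) + 10^(83.0/10) + 10^(60.5/10) = 7.761e+08.
L_total = 10·log₁₀(7.761e+08) = 88.90 dB.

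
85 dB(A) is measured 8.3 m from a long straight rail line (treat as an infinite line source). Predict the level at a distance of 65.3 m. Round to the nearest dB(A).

76 dB(A)

For a line source, L₂ = L₁ − 10·log₁₀(r₂/r₁).
L₂ = 85 − 10·log₁₀(65.3/8.3) = 85 − 8.958 = 76.04 dB(A).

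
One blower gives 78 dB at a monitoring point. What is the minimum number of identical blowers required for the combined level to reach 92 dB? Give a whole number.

Need L₁ + 10·log₁₀ N ≥ 92, i.e. log₁₀ N ≥ 1.40.
N ≥ 10^(14.0/10) = 25.119, so N = 26.

26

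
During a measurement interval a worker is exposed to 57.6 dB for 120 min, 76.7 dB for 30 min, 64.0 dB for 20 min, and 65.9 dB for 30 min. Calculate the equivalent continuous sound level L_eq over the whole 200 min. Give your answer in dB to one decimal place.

69.1 dB

L_eq = 10·log₁₀[(1/T)·Σ tᵢ·10^(Lᵢ/10)] with T = 200 min.
Σ tᵢ·10^(Lᵢ/10) = 120·10^(57.6/10) + 30·10^(76.7/10) + 20·10^(64.0/10) + 30·10^(65.9/10) = 1.639e+09.
L_eq = 10·log₁₀(1.639e+09/200) = 69.14 dB.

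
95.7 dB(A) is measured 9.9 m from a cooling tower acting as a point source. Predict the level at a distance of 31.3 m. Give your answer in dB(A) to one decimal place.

85.7 dB(A)

Point-source attenuation: ΔL = 20·log₁₀(r₂/r₁) = 20·log₁₀(31.3/9.9) = 9.998 dB.
L₂ = 95.7 − 20·log₁₀(31.3/9.9) = 95.7 − 9.998 = 85.70 dB(A).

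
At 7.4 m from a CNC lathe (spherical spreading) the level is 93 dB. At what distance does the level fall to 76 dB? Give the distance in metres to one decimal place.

Point-source spreading drops the level by 20·log₁₀(r₂/r₁); inverting, r₂/r₁ = 10^(ΔL/20).
r₂ = 7.4·10^((93−76)/20) = 7.4·10^(17.0/20) = 52.39 m.

52.4 m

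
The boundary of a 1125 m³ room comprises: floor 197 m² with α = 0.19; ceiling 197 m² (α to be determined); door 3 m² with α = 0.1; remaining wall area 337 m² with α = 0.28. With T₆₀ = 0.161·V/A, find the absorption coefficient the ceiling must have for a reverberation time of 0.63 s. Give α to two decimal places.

Required total absorption A = 0.161·1125/0.63 = 287.50 m².
Absorption from the other surfaces = 197·0.19 + 3·0.1 + 337·0.28 = 132.09 m², so the ceiling must supply 155.41 m² over 197 m².
α = 155.41/197 = 0.789.

0.79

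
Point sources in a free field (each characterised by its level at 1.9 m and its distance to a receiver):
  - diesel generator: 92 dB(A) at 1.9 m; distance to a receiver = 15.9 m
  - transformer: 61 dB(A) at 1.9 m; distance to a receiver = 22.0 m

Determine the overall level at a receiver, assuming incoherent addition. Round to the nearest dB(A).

Propagate each source to the receiver with L = L_ref − 20·log₁₀(r/r_ref), then add intensities.
diesel generator: 92 − 20·log₁₀(15.9/1.9) = 92 − 18.45 = 73.55 dB(A).
transformer: 61 − 20·log₁₀(22.0/1.9) = 61 − 21.27 = 39.73 dB(A).
Σ 10^(L/10) = 2.264e+07 → L_total = 10·log₁₀(2.264e+07) = 73.55 dB(A).

74 dB(A)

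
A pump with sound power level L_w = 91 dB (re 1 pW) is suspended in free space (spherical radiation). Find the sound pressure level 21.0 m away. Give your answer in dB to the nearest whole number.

L_p = L_w − 10·log₁₀(4π·r²) with r = 21.0 m.
4π·r² = 5542 m², 10·log₁₀ of that is 37.436 dB.
L_p = 91 − 37.436 = 53.56 dB.

54 dB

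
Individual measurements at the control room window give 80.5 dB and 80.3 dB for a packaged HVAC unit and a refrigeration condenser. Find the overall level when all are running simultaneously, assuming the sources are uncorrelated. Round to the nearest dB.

83 dB

For uncorrelated sources the intensities add, so convert each level to linear form, sum, and take 10·log₁₀ of the total.
Σ 10^(L/10) = 10^(80.5/10) + 10^(80.3/10) = 2.194e+08.
L_total = 10·log₁₀(2.194e+08) = 83.41 dB.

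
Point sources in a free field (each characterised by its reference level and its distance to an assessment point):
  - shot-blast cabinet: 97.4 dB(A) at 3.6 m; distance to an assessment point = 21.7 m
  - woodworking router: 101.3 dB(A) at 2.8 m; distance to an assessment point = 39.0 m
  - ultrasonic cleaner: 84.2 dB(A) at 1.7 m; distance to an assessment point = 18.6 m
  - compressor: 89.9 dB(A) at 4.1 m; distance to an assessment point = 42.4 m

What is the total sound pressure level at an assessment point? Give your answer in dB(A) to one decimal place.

83.7 dB(A)

Propagate each source to the receiver with L = L_ref − 20·log₁₀(r/r_ref), then add intensities.
shot-blast cabinet: 97.4 − 20·log₁₀(21.7/3.6) = 97.4 − 15.60 = 81.80 dB(A).
woodworking router: 101.3 − 20·log₁₀(39.0/2.8) = 101.3 − 22.88 = 78.42 dB(A).
ultrasonic cleaner: 84.2 − 20·log₁₀(18.6/1.7) = 84.2 − 20.78 = 63.42 dB(A).
compressor: 89.9 − 20·log₁₀(42.4/4.1) = 89.9 − 20.29 = 69.61 dB(A).
Σ 10^(L/10) = 2.321e+08 → L_total = 10·log₁₀(2.321e+08) = 83.66 dB(A).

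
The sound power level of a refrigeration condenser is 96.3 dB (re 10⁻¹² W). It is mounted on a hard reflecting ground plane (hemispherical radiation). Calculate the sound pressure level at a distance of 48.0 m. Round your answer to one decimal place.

54.7 dB

The power spreads over a hemisphere of area 2π·r², so L_p = L_w − 10·log₁₀(2π·r²).
2π·r² = 1.448e+04 m², 10·log₁₀ of that is 41.607 dB.
L_p = 96.3 − 41.607 = 54.69 dB.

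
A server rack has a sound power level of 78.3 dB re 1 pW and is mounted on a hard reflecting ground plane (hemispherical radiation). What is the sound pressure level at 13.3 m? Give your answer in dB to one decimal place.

47.8 dB

The power spreads over a hemisphere of area 2π·r², so L_p = L_w − 10·log₁₀(2π·r²).
2π·r² = 1111 m², 10·log₁₀ of that is 30.459 dB.
L_p = 78.3 − 30.459 = 47.84 dB.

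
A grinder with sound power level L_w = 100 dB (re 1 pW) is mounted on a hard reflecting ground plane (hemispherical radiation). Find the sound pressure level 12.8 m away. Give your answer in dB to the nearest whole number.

L_p = L_w − 10·log₁₀(2π·r²) with r = 12.8 m.
2π·r² = 1029 m², 10·log₁₀ of that is 30.126 dB.
L_p = 100 − 30.126 = 69.87 dB.

70 dB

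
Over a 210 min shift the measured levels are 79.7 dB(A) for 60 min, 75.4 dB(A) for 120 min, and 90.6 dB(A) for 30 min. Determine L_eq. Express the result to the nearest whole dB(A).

Weight each interval's intensity by its duration and average over T = 210 min:
Σ tᵢ·10^(Lᵢ/10) = 60·10^(79.7/10) + 120·10^(75.4/10) + 30·10^(90.6/10) = 4.420e+10.
L_eq = 10·log₁₀(4.420e+10/210) = 83.23 dB(A).

83 dB(A)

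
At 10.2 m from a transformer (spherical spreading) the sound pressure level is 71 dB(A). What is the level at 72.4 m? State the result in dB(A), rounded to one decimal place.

For a point source, L₂ = L₁ − 20·log₁₀(r₂/r₁).
L₂ = 71 − 20·log₁₀(72.4/10.2) = 71 − 17.023 = 53.98 dB(A).

54.0 dB(A)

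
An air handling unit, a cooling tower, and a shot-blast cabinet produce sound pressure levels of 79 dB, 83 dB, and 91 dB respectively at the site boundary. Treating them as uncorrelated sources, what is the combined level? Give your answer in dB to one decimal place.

Incoherent sources combine by intensity addition: L_total = 10·log₁₀(Σ 10^(L_i/10)).
Σ 10^(L/10) = 10^(79/10) + 10^(83/10) + 10^(91/10) = 1.538e+09.
L_total = 10·log₁₀(1.538e+09) = 91.87 dB.

91.9 dB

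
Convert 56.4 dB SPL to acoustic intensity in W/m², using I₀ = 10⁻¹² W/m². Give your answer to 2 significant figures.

I/I₀ = 10^(56.4/10) = 4.365e+05, so I = 4.365e+05 × 10⁻¹² W/m².

4.4e-07 W/m²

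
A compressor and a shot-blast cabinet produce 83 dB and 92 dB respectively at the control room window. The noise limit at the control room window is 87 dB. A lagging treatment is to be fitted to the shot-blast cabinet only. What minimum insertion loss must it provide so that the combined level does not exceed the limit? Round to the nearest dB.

Fixed contribution from the other source: Σ 10^(L/10) = 10^(83/10) = 1.995e+08 (83.00 dB).
The limit corresponds to 10^(87/10) = 5.012e+08; subtracting the fixed part leaves 3.017e+08 for the shot-blast cabinet, i.e. 84.80 dB.
So the shot-blast cabinet must be reduced from 92 to 84.80 dB: IL = 7.20 dB.

7 dB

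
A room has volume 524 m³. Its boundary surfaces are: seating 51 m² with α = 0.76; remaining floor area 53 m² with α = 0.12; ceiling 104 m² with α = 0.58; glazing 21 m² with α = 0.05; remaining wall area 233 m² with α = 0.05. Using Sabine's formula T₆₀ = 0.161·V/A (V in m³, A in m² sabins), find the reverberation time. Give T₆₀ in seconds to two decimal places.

0.71 s

A = Σ Sᵢαᵢ = 51·0.76 + 53·0.12 + 104·0.58 + 21·0.05 + 233·0.05 = 118.14 m².
T₆₀ = 0.161 × 524 / 118.14 = 0.714 s.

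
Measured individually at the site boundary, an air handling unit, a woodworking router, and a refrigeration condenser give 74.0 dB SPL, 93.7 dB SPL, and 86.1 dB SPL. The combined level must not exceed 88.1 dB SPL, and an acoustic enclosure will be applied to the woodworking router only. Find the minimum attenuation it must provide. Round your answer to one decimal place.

Everything except the woodworking router sums to 10^(74.0/10) + 10^(86.1/10) = 4.325e+08 in linear terms, 86.36 dB SPL.
To meet 88.1 dB SPL overall, the treated woodworking router may contribute at most 10^(88.1/10) − 4.325e+08 = 2.132e+08, i.e. 83.29 dB SPL.
So the woodworking router must be reduced from 93.7 to 83.29 dB SPL: IL = 10.41 dB.

10.4 dB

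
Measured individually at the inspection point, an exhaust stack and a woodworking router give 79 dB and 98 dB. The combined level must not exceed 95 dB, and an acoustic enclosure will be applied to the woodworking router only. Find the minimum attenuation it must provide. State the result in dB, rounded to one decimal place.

3.1 dB

The untreated sources together contribute 10^(79/10) = 7.943e+07, i.e. 79.00 dB.
The limit corresponds to 10^(95/10) = 3.162e+09; subtracting the fixed part leaves 3.083e+09 for the woodworking router, i.e. 94.89 dB.
So the woodworking router must be reduced from 98 to 94.89 dB: IL = 3.11 dB.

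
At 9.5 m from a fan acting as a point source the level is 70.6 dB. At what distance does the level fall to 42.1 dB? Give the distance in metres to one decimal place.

252.8 m

The 28.5 dB drop corresponds to a distance ratio of 10^(28.5/20) for a point source.
r₂ = 9.5·10^((70.6−42.1)/20) = 9.5·10^(28.5/20) = 252.77 m.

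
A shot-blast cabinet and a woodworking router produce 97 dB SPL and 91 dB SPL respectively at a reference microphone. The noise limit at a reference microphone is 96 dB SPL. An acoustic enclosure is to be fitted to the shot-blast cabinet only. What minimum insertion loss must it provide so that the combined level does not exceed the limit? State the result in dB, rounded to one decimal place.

2.7 dB

Everything except the shot-blast cabinet sums to 10^(91/10) = 1.259e+09 in linear terms, 91.00 dB SPL.
To meet 96 dB SPL overall, the treated shot-blast cabinet may contribute at most 10^(96/10) − 1.259e+09 = 2.722e+09, i.e. 94.35 dB SPL.
Required insertion loss = 97 − 94.35 = 2.65 dB.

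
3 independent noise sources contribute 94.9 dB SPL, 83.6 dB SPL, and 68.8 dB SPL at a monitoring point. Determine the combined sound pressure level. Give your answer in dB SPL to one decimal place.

95.2 dB SPL

For uncorrelated sources the intensities add, so convert each level to linear form, sum, and take 10·log₁₀ of the total.
Σ 10^(L/10) = 10^(94.9/10) + 10^(83.6/10) + 10^(68.8/10) = 3.327e+09.
L_total = 10·log₁₀(3.327e+09) = 95.22 dB SPL.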